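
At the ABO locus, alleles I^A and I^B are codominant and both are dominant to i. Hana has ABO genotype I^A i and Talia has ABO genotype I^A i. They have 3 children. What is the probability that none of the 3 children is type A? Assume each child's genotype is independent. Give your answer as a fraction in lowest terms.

ABO cross I^A i × I^A i → 1/4 O, 3/4 A.
So P(type A) = 3/4 per child.
P(not type A) = 1/4 for one child; (1/4)^3 = 1/64.

1/64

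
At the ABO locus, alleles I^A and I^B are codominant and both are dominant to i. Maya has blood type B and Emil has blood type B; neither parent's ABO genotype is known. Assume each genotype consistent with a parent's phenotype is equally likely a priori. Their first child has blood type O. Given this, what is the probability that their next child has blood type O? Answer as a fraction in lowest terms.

Possible genotypes: Maya ∈ {I^B I^B, I^B i}; Emil ∈ {I^B I^B, I^B i}.
Weight each parental genotype pair by prior × P(type-O child):
  I^B i × I^B i: posterior weight 1; P(next child type O) = 1/4.
Weighted sum = 1/4.

1/4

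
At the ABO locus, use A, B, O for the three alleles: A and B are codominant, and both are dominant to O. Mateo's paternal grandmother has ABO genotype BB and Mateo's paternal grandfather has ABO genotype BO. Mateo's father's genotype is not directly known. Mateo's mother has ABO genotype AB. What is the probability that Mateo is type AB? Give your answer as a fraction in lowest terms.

3/8

Mateo's father's ABO genotype from BB × BO: 1/2 BB, 1/2 BO.
Crossing each possibility with the mother AB and summing P(type AB): 1/2·1/2 + 1/2·1/4 = 3/8.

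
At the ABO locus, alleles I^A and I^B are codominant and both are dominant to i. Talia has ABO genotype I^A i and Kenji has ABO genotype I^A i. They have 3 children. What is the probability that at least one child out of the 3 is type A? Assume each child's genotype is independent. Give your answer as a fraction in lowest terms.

63/64

ABO cross I^A i × I^A i → 1/4 O, 3/4 A.
So P(type A) = 3/4 per child.
P(none) = (1/4)^3 = 1/64; P(at least one) = 1 − 1/64 = 63/64.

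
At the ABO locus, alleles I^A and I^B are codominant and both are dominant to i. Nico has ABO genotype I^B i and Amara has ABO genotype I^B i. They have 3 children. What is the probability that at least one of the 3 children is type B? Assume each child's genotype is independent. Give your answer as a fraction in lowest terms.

63/64

ABO cross I^B i × I^B i → 1/4 O, 3/4 B.
So P(type B) = 3/4 per child.
P(none) = (1/4)^3 = 1/64; P(at least one) = 1 − 1/64 = 63/64.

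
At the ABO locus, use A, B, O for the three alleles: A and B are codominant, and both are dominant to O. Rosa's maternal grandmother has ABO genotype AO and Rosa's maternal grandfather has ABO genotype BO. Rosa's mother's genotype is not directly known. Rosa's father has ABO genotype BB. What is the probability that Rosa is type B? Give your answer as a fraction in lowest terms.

3/4

Rosa's mother's ABO genotype from AO × BO: 1/4 AB, 1/4 AO, 1/4 BO, 1/4 OO.
Crossing each possibility with the father BB and summing P(type B): 1/4·1/2 + 1/4·1/2 + 1/4·1 + 1/4·1 = 3/4.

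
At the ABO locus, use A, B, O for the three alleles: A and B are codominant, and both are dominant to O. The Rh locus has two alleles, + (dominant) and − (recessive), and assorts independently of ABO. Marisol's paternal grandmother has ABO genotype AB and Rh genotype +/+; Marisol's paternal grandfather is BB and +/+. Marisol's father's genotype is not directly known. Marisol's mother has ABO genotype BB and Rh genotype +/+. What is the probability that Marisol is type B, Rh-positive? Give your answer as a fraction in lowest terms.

3/4

Marisol's father's ABO genotype from AB × BB: 1/2 AB, 1/2 BB.
Crossing each possibility with the mother BB and summing P(type B): 1/2·1/2 + 1/2·1 = 3/4.
Similarly for Rh via the father's Rh distribution: P(Rh+) = 1.
Independent loci: 3/4 × 1 = 3/4.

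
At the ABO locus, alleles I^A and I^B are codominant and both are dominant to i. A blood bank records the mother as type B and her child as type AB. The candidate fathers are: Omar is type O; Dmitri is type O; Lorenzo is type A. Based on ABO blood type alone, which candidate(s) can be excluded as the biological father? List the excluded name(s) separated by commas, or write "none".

Omar, Dmitri

A candidate is excluded only if no genotype consistent with his phenotype could produce a type AB child with a type B mother.
Omar (type O): no genotype consistent with that phenotype can produce a type-AB child with a type-B mother.
Dmitri (type O): no genotype consistent with that phenotype can produce a type-AB child with a type-B mother.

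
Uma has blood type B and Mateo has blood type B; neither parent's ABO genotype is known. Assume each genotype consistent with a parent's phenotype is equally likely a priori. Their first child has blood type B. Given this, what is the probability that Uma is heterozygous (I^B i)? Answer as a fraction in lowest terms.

7/15

Possible genotypes: Uma ∈ {I^B I^B, I^B i}; Mateo ∈ {I^B I^B, I^B i}.
Weight each parental genotype pair by prior × P(type-B child):
  I^B I^B × I^B I^B: posterior weight 4/15.
  I^B I^B × I^B i: posterior weight 4/15.
  I^B i × I^B I^B: posterior weight 4/15.
  I^B i × I^B i: posterior weight 1/5.
Sum the posterior weight over pairs where Uma is I^B i: 7/15.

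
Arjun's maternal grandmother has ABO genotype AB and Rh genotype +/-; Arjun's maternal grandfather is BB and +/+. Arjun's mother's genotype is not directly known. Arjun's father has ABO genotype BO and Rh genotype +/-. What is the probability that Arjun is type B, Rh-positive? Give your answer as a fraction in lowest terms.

21/32

Arjun's mother's ABO genotype from AB × BB: 1/2 AB, 1/2 BB.
Crossing each possibility with the father BO and summing P(type B): 1/2·1/2 + 1/2·1 = 3/4.
Similarly for Rh via the mother's Rh distribution: P(Rh+) = 7/8.
Independent loci: 3/4 × 7/8 = 21/32.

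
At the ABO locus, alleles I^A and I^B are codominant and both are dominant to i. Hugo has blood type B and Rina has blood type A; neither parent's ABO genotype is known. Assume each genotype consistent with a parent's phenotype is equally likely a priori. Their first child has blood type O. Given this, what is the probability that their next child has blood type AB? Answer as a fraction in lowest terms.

Possible genotypes: Hugo ∈ {I^B I^B, I^B i}; Rina ∈ {I^A I^A, I^A i}.
Weight each parental genotype pair by prior × P(type-O child):
  I^B i × I^A i: posterior weight 1; P(next child type AB) = 1/4.
Weighted sum = 1/4.

1/4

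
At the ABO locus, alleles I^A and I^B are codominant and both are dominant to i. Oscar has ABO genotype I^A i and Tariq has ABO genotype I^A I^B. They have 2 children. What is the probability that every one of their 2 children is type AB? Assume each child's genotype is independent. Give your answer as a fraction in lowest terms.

ABO cross I^A i × I^A I^B → 1/2 A, 1/4 B, 1/4 AB.
So P(type AB) = 1/4 per child.
All 2 independent: (1/4)^2 = 1/16.

1/16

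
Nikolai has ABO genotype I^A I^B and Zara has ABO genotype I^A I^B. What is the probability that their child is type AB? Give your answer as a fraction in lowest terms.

ABO cross I^A I^B × I^A I^B → offspring phenotypes: 1/4 A, 1/4 B, 1/2 AB.
So P(type AB) = 1/2.

1/2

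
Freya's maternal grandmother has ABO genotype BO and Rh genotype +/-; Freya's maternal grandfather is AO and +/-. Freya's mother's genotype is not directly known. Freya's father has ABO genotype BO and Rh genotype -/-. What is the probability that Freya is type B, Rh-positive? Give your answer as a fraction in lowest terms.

Freya's mother's ABO genotype from BO × AO: 1/4 AB, 1/4 AO, 1/4 BO, 1/4 OO.
Crossing each possibility with the father BO and summing P(type B): 1/4·1/2 + 1/4·1/4 + 1/4·3/4 + 1/4·1/2 = 1/2.
Similarly for Rh via the mother's Rh distribution: P(Rh+) = 1/2.
Independent loci: 1/2 × 1/2 = 1/4.

1/4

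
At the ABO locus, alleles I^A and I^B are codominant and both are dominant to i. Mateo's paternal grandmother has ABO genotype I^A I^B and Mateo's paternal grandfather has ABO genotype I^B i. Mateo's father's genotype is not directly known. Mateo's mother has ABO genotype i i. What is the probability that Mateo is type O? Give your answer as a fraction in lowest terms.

1/4

Mateo's father's ABO genotype from I^A I^B × I^B i: 1/4 I^A I^B, 1/4 I^A i, 1/4 I^B I^B, 1/4 I^B i.
Crossing each possibility with the mother i i and summing P(type O): 1/4·0 + 1/4·1/2 + 1/4·0 + 1/4·1/2 = 1/4.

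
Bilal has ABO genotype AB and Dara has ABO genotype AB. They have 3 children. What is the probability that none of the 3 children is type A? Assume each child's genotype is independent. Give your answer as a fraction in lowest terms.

27/64

ABO cross AB × AB → 1/4 A, 1/4 B, 1/2 AB.
So P(type A) = 1/4 per child.
P(not type A) = 3/4 for one child; (3/4)^3 = 27/64.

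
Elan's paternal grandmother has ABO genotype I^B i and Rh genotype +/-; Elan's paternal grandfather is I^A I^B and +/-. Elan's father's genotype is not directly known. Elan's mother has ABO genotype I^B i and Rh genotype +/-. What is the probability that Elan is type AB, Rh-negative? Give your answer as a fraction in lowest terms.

Elan's father's ABO genotype from I^B i × I^A I^B: 1/4 I^A I^B, 1/4 I^A i, 1/4 I^B I^B, 1/4 I^B i.
Crossing each possibility with the mother I^B i and summing P(type AB): 1/4·1/4 + 1/4·1/4 + 1/4·0 + 1/4·0 = 1/8.
Similarly for Rh via the father's Rh distribution: P(Rh-) = 1/4.
Independent loci: 1/8 × 1/4 = 1/32.

1/32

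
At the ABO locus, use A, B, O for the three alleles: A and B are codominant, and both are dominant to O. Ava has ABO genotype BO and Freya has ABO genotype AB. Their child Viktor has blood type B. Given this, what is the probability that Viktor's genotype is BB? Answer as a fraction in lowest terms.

Cross BO × AB → 1/4 AB, 1/4 AO, 1/4 BB, 1/4 BO.
Type-B genotypes among offspring: BB (1/4), BO (1/4); total 1/2.
P(BB | type B) = (1/4) / (1/2) = 1/2.

1/2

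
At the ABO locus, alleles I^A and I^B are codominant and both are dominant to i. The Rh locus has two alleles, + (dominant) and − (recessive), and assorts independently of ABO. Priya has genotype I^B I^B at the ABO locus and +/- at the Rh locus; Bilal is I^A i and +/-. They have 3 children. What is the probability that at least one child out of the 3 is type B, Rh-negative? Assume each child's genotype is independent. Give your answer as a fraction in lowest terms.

ABO cross I^B I^B × I^A i → 1/2 B, 1/2 AB.
Rh cross +/- × +/- → 3/4 Rh+, 1/4 Rh-; so P(type B, Rh-negative) = 1/2 × 1/4 = 1/8 per child.
P(none) = (7/8)^3 = 343/512; P(at least one) = 1 − 343/512 = 169/512.

169/512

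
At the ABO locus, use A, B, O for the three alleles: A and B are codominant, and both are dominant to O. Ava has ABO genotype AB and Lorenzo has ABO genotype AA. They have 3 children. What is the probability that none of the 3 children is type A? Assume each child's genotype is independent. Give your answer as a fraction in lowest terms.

1/8

ABO cross AB × AA → 1/2 A, 1/2 AB.
So P(type A) = 1/2 per child.
P(not type A) = 1/2 for one child; (1/2)^3 = 1/8.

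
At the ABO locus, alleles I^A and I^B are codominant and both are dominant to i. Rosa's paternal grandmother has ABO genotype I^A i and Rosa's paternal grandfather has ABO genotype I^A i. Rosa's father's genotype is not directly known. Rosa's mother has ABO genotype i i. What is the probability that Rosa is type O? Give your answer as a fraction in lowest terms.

Rosa's father's ABO genotype from I^A i × I^A i: 1/4 I^A I^A, 1/2 I^A i, 1/4 i i.
Crossing each possibility with the mother i i and summing P(type O): 1/4·0 + 1/2·1/2 + 1/4·1 = 1/2.

1/2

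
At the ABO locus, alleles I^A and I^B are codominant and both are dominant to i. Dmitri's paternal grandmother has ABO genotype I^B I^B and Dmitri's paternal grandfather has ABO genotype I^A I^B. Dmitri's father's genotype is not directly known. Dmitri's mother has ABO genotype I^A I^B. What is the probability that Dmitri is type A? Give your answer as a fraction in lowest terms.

1/8

Dmitri's father's ABO genotype from I^B I^B × I^A I^B: 1/2 I^A I^B, 1/2 I^B I^B.
Crossing each possibility with the mother I^A I^B and summing P(type A): 1/2·1/4 + 1/2·0 = 1/8.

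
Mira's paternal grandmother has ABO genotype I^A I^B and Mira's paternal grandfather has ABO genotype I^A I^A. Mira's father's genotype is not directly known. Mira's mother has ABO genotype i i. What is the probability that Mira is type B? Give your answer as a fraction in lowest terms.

1/4

Mira's father's ABO genotype from I^A I^B × I^A I^A: 1/2 I^A I^A, 1/2 I^A I^B.
Crossing each possibility with the mother i i and summing P(type B): 1/2·0 + 1/2·1/2 = 1/4.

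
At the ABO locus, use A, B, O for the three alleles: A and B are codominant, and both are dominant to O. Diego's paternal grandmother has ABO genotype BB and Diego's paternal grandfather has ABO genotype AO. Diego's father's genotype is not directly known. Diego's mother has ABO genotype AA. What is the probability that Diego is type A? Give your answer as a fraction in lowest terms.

Diego's father's ABO genotype from BB × AO: 1/2 AB, 1/2 BO.
Crossing each possibility with the mother AA and summing P(type A): 1/2·1/2 + 1/2·1/2 = 1/2.

1/2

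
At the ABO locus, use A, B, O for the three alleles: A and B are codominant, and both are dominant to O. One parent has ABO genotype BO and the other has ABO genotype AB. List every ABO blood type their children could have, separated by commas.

A, B, AB

Gametes from BO × AB give offspring ABO genotypes AB, AO, BB, BO, i.e. phenotypes A, B, AB.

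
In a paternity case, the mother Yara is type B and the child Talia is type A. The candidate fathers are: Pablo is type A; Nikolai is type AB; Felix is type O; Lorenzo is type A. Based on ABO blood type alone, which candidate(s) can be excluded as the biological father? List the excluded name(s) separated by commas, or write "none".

Felix

A candidate is excluded only if no genotype consistent with his phenotype could produce a type A child with a type B mother.
Felix (type O): no genotype consistent with that phenotype can produce a type-A child with a type-B mother.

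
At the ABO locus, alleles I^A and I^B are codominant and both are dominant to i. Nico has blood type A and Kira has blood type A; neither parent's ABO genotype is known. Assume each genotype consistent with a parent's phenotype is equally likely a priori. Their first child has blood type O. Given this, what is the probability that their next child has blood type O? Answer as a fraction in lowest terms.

1/4

Possible genotypes: Nico ∈ {I^A I^A, I^A i}; Kira ∈ {I^A I^A, I^A i}.
Weight each parental genotype pair by prior × P(type-O child):
  I^A i × I^A i: posterior weight 1; P(next child type O) = 1/4.
Weighted sum = 1/4.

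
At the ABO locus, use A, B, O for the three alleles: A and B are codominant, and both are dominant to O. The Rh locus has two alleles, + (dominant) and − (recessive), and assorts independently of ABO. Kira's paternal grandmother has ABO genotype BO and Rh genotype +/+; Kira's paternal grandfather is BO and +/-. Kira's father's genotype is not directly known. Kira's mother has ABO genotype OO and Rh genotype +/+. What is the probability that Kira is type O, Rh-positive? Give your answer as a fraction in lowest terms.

1/2

Kira's father's ABO genotype from BO × BO: 1/4 BB, 1/2 BO, 1/4 OO.
Crossing each possibility with the mother OO and summing P(type O): 1/4·0 + 1/2·1/2 + 1/4·1 = 1/2.
Similarly for Rh via the father's Rh distribution: P(Rh+) = 1.
Independent loci: 1/2 × 1 = 1/2.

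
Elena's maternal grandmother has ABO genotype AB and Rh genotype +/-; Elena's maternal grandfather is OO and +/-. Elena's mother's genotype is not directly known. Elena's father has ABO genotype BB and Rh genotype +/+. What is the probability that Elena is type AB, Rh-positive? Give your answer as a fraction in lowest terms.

Elena's mother's ABO genotype from AB × OO: 1/2 AO, 1/2 BO.
Crossing each possibility with the father BB and summing P(type AB): 1/2·1/2 + 1/2·0 = 1/4.
Similarly for Rh via the mother's Rh distribution: P(Rh+) = 1.
Independent loci: 1/4 × 1 = 1/4.

1/4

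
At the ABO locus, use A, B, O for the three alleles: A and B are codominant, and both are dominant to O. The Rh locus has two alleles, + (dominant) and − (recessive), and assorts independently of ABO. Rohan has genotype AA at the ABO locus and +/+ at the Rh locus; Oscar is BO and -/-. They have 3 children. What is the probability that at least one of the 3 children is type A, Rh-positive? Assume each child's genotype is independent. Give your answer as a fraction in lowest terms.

7/8

ABO cross AA × BO → 1/2 A, 1/2 AB.
Rh cross +/+ × -/- → 1 Rh+; so P(type A, Rh-positive) = 1/2 × 1 = 1/2 per child.
P(none) = (1/2)^3 = 1/8; P(at least one) = 1 − 1/8 = 7/8.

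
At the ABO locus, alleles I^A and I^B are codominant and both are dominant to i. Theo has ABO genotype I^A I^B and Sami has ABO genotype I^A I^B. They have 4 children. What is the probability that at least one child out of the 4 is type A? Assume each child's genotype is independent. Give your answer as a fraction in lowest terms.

ABO cross I^A I^B × I^A I^B → 1/4 A, 1/4 B, 1/2 AB.
So P(type A) = 1/4 per child.
P(none) = (3/4)^4 = 81/256; P(at least one) = 1 − 81/256 = 175/256.

175/256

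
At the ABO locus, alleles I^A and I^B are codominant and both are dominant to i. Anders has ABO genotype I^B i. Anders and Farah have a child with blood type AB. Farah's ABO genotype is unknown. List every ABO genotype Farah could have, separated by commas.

I^A I^A, I^A I^B, I^A i

For each candidate genotype of Farah, check whether crossing it with I^B i can produce every observed child phenotype.
  I^A I^A → possible child types {A, AB} ✓
  I^A I^B → possible child types {A, B, AB} ✓
  I^A i → possible child types {O, A, B, AB} ✓
  I^B I^B → possible child types {B} ✗
  I^B i → possible child types {O, B} ✗
  i i → possible child types {O, B} ✗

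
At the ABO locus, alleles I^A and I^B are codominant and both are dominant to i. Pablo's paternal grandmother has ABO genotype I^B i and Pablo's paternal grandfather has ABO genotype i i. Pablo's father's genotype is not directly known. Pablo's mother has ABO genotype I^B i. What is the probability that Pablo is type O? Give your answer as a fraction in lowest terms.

3/8

Pablo's father's ABO genotype from I^B i × i i: 1/2 I^B i, 1/2 i i.
Crossing each possibility with the mother I^B i and summing P(type O): 1/2·1/4 + 1/2·1/2 = 3/8.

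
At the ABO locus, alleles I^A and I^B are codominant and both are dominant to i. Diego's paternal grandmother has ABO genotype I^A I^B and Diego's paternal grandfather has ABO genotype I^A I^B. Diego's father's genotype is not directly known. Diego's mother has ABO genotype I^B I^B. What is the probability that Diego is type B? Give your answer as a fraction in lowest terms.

1/2

Diego's father's ABO genotype from I^A I^B × I^A I^B: 1/4 I^A I^A, 1/2 I^A I^B, 1/4 I^B I^B.
Crossing each possibility with the mother I^B I^B and summing P(type B): 1/4·0 + 1/2·1/2 + 1/4·1 = 1/2.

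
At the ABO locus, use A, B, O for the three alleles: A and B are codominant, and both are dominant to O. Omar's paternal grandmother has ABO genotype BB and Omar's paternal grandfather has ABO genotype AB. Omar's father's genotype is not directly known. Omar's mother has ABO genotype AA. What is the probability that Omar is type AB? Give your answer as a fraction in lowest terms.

3/4

Omar's father's ABO genotype from BB × AB: 1/2 AB, 1/2 BB.
Crossing each possibility with the mother AA and summing P(type AB): 1/2·1/2 + 1/2·1 = 3/4.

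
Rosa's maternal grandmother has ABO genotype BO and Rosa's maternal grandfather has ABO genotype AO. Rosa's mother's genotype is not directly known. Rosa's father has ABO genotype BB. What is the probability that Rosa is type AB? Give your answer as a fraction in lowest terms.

Rosa's mother's ABO genotype from BO × AO: 1/4 AB, 1/4 AO, 1/4 BO, 1/4 OO.
Crossing each possibility with the father BB and summing P(type AB): 1/4·1/2 + 1/4·1/2 + 1/4·0 + 1/4·0 = 1/4.

1/4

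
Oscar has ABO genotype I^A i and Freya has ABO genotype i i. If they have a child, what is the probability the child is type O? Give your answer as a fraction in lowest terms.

ABO cross I^A i × i i → offspring phenotypes: 1/2 O, 1/2 A.
So P(type O) = 1/2.

1/2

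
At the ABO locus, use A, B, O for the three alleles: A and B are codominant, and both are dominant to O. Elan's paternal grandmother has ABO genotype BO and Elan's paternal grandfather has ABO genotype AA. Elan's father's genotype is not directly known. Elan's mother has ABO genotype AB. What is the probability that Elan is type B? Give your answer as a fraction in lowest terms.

Elan's father's ABO genotype from BO × AA: 1/2 AB, 1/2 AO.
Crossing each possibility with the mother AB and summing P(type B): 1/2·1/4 + 1/2·1/4 = 1/4.

1/4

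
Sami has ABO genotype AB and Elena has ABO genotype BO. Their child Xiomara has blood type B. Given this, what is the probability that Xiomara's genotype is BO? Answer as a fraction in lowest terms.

1/2

Cross AB × BO → 1/4 AB, 1/4 AO, 1/4 BB, 1/4 BO.
Type-B genotypes among offspring: BB (1/4), BO (1/4); total 1/2.
P(BO | type B) = (1/4) / (1/2) = 1/2.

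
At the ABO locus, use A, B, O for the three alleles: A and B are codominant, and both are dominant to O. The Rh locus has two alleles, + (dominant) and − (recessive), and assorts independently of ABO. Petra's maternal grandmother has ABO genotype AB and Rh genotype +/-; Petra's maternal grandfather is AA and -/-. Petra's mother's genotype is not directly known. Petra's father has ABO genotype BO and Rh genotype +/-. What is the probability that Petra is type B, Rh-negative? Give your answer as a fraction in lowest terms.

3/32

Petra's mother's ABO genotype from AB × AA: 1/2 AA, 1/2 AB.
Crossing each possibility with the father BO and summing P(type B): 1/2·0 + 1/2·1/2 = 1/4.
Similarly for Rh via the mother's Rh distribution: P(Rh-) = 3/8.
Independent loci: 1/4 × 3/8 = 3/32.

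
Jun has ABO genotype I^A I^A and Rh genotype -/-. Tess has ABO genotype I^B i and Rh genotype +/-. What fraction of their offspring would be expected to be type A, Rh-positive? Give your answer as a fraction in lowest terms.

ABO cross I^A I^A × I^B i → offspring phenotypes: 1/2 A, 1/2 AB.
Rh cross -/- × +/- → 1/2 Rh+, 1/2 Rh-.
Independent loci: P(type A, Rh-positive) = 1/2 × 1/2 = 1/4.

1/4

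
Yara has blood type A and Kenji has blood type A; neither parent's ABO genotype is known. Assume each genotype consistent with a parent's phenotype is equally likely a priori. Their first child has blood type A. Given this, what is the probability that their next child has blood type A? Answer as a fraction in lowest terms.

Possible genotypes: Yara ∈ {I^A I^A, I^A i}; Kenji ∈ {I^A I^A, I^A i}.
Weight each parental genotype pair by prior × P(type-A child):
  I^A I^A × I^A I^A: posterior weight 4/15; P(next child type A) = 1.
  I^A I^A × I^A i: posterior weight 4/15; P(next child type A) = 1.
  I^A i × I^A I^A: posterior weight 4/15; P(next child type A) = 1.
  I^A i × I^A i: posterior weight 1/5; P(next child type A) = 3/4.
Weighted sum = 19/20.

19/20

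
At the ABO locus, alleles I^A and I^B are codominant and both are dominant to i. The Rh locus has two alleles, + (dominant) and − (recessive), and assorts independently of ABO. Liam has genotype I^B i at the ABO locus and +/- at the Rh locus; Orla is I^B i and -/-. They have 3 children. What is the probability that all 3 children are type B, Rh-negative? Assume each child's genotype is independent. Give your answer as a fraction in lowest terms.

27/512

ABO cross I^B i × I^B i → 1/4 O, 3/4 B.
Rh cross +/- × -/- → 1/2 Rh+, 1/2 Rh-; so P(type B, Rh-negative) = 3/4 × 1/2 = 3/8 per child.
All 3 independent: (3/8)^3 = 27/512.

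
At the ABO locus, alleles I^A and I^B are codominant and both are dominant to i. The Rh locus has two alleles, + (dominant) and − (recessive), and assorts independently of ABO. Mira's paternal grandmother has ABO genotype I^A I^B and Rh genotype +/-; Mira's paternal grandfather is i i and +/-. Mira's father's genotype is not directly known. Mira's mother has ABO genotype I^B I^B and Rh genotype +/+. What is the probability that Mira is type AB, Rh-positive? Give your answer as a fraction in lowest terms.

Mira's father's ABO genotype from I^A I^B × i i: 1/2 I^A i, 1/2 I^B i.
Crossing each possibility with the mother I^B I^B and summing P(type AB): 1/2·1/2 + 1/2·0 = 1/4.
Similarly for Rh via the father's Rh distribution: P(Rh+) = 1.
Independent loci: 1/4 × 1 = 1/4.

1/4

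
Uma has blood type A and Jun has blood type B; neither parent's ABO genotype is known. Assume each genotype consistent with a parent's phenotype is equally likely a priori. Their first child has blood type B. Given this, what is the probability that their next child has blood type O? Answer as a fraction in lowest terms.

1/12

Possible genotypes: Uma ∈ {I^A I^A, I^A i}; Jun ∈ {I^B I^B, I^B i}.
Weight each parental genotype pair by prior × P(type-B child):
  I^A i × I^B I^B: posterior weight 2/3; P(next child type O) = 0.
  I^A i × I^B i: posterior weight 1/3; P(next child type O) = 1/4.
Weighted sum = 1/12.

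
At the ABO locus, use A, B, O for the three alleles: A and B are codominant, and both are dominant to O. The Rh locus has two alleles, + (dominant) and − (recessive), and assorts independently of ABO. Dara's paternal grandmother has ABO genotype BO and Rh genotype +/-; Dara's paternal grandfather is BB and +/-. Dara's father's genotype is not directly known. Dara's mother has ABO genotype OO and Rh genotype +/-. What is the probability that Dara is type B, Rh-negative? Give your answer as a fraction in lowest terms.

Dara's father's ABO genotype from BO × BB: 1/2 BB, 1/2 BO.
Crossing each possibility with the mother OO and summing P(type B): 1/2·1 + 1/2·1/2 = 3/4.
Similarly for Rh via the father's Rh distribution: P(Rh-) = 1/4.
Independent loci: 3/4 × 1/4 = 3/16.

3/16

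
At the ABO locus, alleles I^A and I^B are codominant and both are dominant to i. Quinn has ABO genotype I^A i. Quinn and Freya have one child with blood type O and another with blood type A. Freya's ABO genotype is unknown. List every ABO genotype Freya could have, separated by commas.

For each candidate genotype of Freya, check whether crossing it with I^A i can produce every observed child phenotype.
  I^A I^A → possible child types {A} ✗
  I^A I^B → possible child types {A, B, AB} ✗
  I^A i → possible child types {O, A} ✓
  I^B I^B → possible child types {B, AB} ✗
  I^B i → possible child types {O, A, B, AB} ✓
  i i → possible child types {O, A} ✓

I^A i, I^B i, i i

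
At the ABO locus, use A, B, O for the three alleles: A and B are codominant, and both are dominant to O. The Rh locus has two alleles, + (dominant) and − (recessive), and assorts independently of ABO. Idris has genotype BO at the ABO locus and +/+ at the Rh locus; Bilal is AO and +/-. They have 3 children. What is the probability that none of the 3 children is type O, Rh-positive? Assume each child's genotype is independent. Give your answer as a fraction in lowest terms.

ABO cross BO × AO → 1/4 O, 1/4 A, 1/4 B, 1/4 AB.
Rh cross +/+ × +/- → 1 Rh+; so P(type O, Rh-positive) = 1/4 × 1 = 1/4 per child.
P(not type O, Rh-positive) = 3/4 for one child; (3/4)^3 = 27/64.

27/64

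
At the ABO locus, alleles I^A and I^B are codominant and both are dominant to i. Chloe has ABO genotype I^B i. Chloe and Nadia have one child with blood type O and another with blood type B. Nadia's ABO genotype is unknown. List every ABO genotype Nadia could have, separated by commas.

I^A i, I^B i, i i

For each candidate genotype of Nadia, check whether crossing it with I^B i can produce every observed child phenotype.
  I^A I^A → possible child types {A, AB} ✗
  I^A I^B → possible child types {A, B, AB} ✗
  I^A i → possible child types {O, A, B, AB} ✓
  I^B I^B → possible child types {B} ✗
  I^B i → possible child types {O, B} ✓
  i i → possible child types {O, B} ✓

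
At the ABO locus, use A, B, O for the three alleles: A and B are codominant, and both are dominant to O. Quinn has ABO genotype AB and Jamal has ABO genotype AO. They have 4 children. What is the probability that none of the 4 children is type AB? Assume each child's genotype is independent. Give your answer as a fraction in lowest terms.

81/256

ABO cross AB × AO → 1/2 A, 1/4 B, 1/4 AB.
So P(type AB) = 1/4 per child.
P(not type AB) = 3/4 for one child; (3/4)^4 = 81/256.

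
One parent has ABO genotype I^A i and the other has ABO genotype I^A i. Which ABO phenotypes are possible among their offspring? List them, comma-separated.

Gametes from I^A i × I^A i give offspring ABO genotypes I^A I^A, I^A i, i i, i.e. phenotypes O, A.

O, A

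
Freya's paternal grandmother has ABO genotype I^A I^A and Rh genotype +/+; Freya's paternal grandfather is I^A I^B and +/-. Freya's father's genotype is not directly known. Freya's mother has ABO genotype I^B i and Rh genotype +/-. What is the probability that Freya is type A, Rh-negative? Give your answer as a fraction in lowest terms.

Freya's father's ABO genotype from I^A I^A × I^A I^B: 1/2 I^A I^A, 1/2 I^A I^B.
Crossing each possibility with the mother I^B i and summing P(type A): 1/2·1/2 + 1/2·1/4 = 3/8.
Similarly for Rh via the father's Rh distribution: P(Rh-) = 1/8.
Independent loci: 3/8 × 1/8 = 3/64.

3/64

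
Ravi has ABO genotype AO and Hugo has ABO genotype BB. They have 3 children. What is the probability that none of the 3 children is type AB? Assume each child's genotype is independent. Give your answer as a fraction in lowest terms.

1/8

ABO cross AO × BB → 1/2 B, 1/2 AB.
So P(type AB) = 1/2 per child.
P(not type AB) = 1/2 for one child; (1/2)^3 = 1/8.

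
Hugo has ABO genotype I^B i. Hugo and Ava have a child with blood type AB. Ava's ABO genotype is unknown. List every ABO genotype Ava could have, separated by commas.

I^A I^A, I^A I^B, I^A i

For each candidate genotype of Ava, check whether crossing it with I^B i can produce every observed child phenotype.
  I^A I^A → possible child types {A, AB} ✓
  I^A I^B → possible child types {A, B, AB} ✓
  I^A i → possible child types {O, A, B, AB} ✓
  I^B I^B → possible child types {B} ✗
  I^B i → possible child types {O, B} ✗
  i i → possible child types {O, B} ✗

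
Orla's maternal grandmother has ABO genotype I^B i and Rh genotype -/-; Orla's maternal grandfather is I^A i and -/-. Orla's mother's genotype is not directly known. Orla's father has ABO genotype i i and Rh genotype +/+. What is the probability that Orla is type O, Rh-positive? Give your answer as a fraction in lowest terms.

Orla's mother's ABO genotype from I^B i × I^A i: 1/4 I^A I^B, 1/4 I^A i, 1/4 I^B i, 1/4 i i.
Crossing each possibility with the father i i and summing P(type O): 1/4·0 + 1/4·1/2 + 1/4·1/2 + 1/4·1 = 1/2.
Similarly for Rh via the mother's Rh distribution: P(Rh+) = 1.
Independent loci: 1/2 × 1 = 1/2.

1/2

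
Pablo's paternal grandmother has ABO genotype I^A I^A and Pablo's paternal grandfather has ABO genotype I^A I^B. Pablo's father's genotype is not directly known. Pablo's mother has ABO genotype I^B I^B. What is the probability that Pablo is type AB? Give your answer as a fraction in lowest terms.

Pablo's father's ABO genotype from I^A I^A × I^A I^B: 1/2 I^A I^A, 1/2 I^A I^B.
Crossing each possibility with the mother I^B I^B and summing P(type AB): 1/2·1 + 1/2·1/2 = 3/4.

3/4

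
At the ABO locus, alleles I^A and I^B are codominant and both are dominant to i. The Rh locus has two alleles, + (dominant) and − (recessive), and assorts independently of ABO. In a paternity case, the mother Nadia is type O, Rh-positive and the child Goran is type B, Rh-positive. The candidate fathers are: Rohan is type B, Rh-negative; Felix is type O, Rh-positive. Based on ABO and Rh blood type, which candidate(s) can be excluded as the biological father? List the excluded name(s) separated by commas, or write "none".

Felix

A candidate is excluded only if no genotype consistent with his phenotype could produce a type B, Rh-positive child with a type O, Rh-positive mother.
Felix (type O, Rh+): no genotype consistent with that phenotype can produce a type-B Rh+ child with a type-O mother.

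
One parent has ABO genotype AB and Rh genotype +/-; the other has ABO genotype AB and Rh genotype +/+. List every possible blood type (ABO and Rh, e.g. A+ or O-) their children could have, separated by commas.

Gametes from AB × AB give offspring ABO genotypes AA, AB, BB, i.e. phenotypes A, B, AB.
Rh cross +/- × +/+ → phenotypes Rh+.
Combining independently: A+, B+, AB+.

A+, B+, AB+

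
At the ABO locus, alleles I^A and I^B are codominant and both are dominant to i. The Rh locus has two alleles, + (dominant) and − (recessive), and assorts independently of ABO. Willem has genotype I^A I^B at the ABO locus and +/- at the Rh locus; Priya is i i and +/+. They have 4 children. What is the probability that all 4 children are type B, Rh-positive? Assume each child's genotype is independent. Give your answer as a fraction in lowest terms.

ABO cross I^A I^B × i i → 1/2 A, 1/2 B.
Rh cross +/- × +/+ → 1 Rh+; so P(type B, Rh-positive) = 1/2 × 1 = 1/2 per child.
All 4 independent: (1/2)^4 = 1/16.

1/16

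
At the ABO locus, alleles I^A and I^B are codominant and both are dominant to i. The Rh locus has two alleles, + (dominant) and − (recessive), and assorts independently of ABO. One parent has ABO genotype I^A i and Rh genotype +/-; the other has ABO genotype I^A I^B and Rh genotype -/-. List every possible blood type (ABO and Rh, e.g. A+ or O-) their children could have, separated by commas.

Gametes from I^A i × I^A I^B give offspring ABO genotypes I^A I^A, I^A I^B, I^A i, I^B i, i.e. phenotypes A, B, AB.
Rh cross +/- × -/- → phenotypes Rh+, Rh-.
Combining independently: A+, A-, B+, B-, AB+, AB-.

A+, A-, B+, B-, AB+, AB-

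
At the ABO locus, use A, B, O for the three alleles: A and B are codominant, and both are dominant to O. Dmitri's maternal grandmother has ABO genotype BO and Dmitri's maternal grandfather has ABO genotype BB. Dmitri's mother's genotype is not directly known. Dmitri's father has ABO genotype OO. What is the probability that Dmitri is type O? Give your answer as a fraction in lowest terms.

Dmitri's mother's ABO genotype from BO × BB: 1/2 BB, 1/2 BO.
Crossing each possibility with the father OO and summing P(type O): 1/2·0 + 1/2·1/2 = 1/4.

1/4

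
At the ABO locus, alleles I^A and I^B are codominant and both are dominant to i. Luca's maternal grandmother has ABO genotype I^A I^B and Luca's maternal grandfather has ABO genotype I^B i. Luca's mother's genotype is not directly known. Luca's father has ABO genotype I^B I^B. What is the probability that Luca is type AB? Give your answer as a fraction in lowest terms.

1/4

Luca's mother's ABO genotype from I^A I^B × I^B i: 1/4 I^A I^B, 1/4 I^A i, 1/4 I^B I^B, 1/4 I^B i.
Crossing each possibility with the father I^B I^B and summing P(type AB): 1/4·1/2 + 1/4·1/2 + 1/4·0 + 1/4·0 = 1/4.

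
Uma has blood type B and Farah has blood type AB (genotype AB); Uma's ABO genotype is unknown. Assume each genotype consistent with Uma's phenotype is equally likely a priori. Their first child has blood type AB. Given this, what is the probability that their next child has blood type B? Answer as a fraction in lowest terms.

1/2

Possible genotypes: Uma ∈ {BB, BO}; Farah ∈ {AB}.
Weight each parental genotype pair by prior × P(type-AB child):
  BB × AB: posterior weight 2/3; P(next child type B) = 1/2.
  BO × AB: posterior weight 1/3; P(next child type B) = 1/2.
Weighted sum = 1/2.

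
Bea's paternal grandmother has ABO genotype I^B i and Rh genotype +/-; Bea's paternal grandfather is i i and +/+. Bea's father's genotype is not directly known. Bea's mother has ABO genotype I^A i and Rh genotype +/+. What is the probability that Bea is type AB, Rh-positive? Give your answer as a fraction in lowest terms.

Bea's father's ABO genotype from I^B i × i i: 1/2 I^B i, 1/2 i i.
Crossing each possibility with the mother I^A i and summing P(type AB): 1/2·1/4 + 1/2·0 = 1/8.
Similarly for Rh via the father's Rh distribution: P(Rh+) = 1.
Independent loci: 1/8 × 1 = 1/8.

1/8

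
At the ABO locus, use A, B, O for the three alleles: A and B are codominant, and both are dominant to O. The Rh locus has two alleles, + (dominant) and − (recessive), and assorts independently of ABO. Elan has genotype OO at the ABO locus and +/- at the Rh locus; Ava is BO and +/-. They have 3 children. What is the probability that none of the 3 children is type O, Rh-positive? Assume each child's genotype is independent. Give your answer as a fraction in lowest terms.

125/512

ABO cross OO × BO → 1/2 O, 1/2 B.
Rh cross +/- × +/- → 3/4 Rh+, 1/4 Rh-; so P(type O, Rh-positive) = 1/2 × 3/4 = 3/8 per child.
P(not type O, Rh-positive) = 5/8 for one child; (5/8)^3 = 125/512.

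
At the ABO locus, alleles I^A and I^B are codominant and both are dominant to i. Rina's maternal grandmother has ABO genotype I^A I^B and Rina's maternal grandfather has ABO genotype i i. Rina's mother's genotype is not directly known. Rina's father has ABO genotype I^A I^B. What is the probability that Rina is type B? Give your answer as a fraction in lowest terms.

Rina's mother's ABO genotype from I^A I^B × i i: 1/2 I^A i, 1/2 I^B i.
Crossing each possibility with the father I^A I^B and summing P(type B): 1/2·1/4 + 1/2·1/2 = 3/8.

3/8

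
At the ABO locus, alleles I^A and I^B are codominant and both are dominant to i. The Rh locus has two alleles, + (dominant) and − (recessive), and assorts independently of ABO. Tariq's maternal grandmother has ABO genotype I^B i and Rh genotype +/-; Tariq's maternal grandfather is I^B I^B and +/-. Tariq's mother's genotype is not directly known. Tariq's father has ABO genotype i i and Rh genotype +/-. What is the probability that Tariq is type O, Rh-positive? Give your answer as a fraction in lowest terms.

3/16

Tariq's mother's ABO genotype from I^B i × I^B I^B: 1/2 I^B I^B, 1/2 I^B i.
Crossing each possibility with the father i i and summing P(type O): 1/2·0 + 1/2·1/2 = 1/4.
Similarly for Rh via the mother's Rh distribution: P(Rh+) = 3/4.
Independent loci: 1/4 × 3/4 = 3/16.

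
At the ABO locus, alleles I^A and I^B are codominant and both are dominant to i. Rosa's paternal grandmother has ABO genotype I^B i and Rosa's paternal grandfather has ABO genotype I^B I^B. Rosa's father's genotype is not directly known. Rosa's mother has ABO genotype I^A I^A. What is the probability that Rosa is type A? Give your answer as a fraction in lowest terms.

Rosa's father's ABO genotype from I^B i × I^B I^B: 1/2 I^B I^B, 1/2 I^B i.
Crossing each possibility with the mother I^A I^A and summing P(type A): 1/2·0 + 1/2·1/2 = 1/4.

1/4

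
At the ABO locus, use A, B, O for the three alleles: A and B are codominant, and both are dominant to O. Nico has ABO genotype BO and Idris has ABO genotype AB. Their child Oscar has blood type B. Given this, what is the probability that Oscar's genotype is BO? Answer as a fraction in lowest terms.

1/2

Cross BO × AB → 1/4 AB, 1/4 AO, 1/4 BB, 1/4 BO.
Type-B genotypes among offspring: BB (1/4), BO (1/4); total 1/2.
P(BO | type B) = (1/4) / (1/2) = 1/2.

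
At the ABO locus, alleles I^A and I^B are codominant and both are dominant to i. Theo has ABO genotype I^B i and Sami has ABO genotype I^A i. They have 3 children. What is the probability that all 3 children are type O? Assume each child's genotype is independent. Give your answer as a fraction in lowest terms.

ABO cross I^B i × I^A i → 1/4 O, 1/4 A, 1/4 B, 1/4 AB.
So P(type O) = 1/4 per child.
All 3 independent: (1/4)^3 = 1/64.

1/64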